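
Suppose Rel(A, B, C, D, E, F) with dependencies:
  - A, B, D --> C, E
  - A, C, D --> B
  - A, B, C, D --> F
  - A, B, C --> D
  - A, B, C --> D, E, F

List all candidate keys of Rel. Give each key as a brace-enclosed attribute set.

No FD produces {A}, so it must be in every candidate key.
{A, B, C}⁺ = {A, B, C, D, E, F} — all of the relation — so {A, B, C} is a candidate key.
{A, B, D}⁺ = {A, B, C, D, E, F} — all of the relation — so {A, B, D} is a candidate key.
{A, C, D}⁺ = {A, B, C, D, E, F} — all of the relation — so {A, C, D} is a candidate key.
Any other superkey properly contains one of these, so there are no further candidate keys.

{A, B, C}, {A, B, D}, {A, C, D}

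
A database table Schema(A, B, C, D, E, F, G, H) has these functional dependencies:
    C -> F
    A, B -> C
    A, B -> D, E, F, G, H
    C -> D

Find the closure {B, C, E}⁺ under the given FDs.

Start with {B, C, E}.
C -> F applies; add {F} → now {B, C, E, F}.
C -> D applies; add {D} → now {B, C, D, E, F}.
No further FD applies.

{B, C, D, E, F}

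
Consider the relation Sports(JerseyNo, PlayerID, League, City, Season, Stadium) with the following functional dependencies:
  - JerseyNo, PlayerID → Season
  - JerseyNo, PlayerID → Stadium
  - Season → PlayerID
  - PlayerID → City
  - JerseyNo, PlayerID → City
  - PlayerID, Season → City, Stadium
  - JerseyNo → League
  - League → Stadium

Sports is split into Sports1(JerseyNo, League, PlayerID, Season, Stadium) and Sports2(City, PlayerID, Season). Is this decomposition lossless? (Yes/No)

Yes

Sports1 ∩ Sports2 = {PlayerID, Season}; its closure under F is {City, PlayerID, Season, Stadium}.
This includes all of Sports2, so the common attributes are a superkey of Sports2 — the join is lossless.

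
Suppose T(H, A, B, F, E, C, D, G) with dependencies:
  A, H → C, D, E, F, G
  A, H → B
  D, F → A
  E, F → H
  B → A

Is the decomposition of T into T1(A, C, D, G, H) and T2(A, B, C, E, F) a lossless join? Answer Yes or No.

T1 ∩ T2 = {A, C}; its closure under F is {A, C}.
The closure covers neither T1 nor T2 entirely; the join is not lossless.

No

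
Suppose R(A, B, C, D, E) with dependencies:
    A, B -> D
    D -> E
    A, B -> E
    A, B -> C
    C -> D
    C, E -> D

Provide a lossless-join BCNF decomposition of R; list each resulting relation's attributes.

{A, B, C}; {C, D}; {D, E}

Candidate key of the original relation: {A, B}.
In {A, B, C, D, E}, {D} is not a superkey ({D}⁺ restricted to this set is {D, E}), so split on D -> E into {D, E} and {A, B, C, D}.
{D, E} has no BCNF violation.
In {A, B, C, D}, {C} is not a superkey ({C}⁺ restricted to this set is {C, D}), so split on C -> D into {C, D} and {A, B, C}.
{C, D} has no BCNF violation.
{A, B, C} has no BCNF violation.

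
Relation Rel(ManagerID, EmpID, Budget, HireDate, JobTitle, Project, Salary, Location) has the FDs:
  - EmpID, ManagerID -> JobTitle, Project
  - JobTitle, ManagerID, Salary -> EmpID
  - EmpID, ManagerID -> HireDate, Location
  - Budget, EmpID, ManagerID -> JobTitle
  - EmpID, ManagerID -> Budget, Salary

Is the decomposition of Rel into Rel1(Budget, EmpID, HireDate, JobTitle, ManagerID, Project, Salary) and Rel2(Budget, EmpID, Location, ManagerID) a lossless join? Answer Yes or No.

Common attributes: {Budget, EmpID, ManagerID}; their closure is {Budget, EmpID, HireDate, JobTitle, Location, ManagerID, Project, Salary}.
Since Rel1 ⊆ {Budget, EmpID, HireDate, JobTitle, Location, ManagerID, Project, Salary}, the intersection is a superkey of Rel1; the decomposition is lossless.

Yes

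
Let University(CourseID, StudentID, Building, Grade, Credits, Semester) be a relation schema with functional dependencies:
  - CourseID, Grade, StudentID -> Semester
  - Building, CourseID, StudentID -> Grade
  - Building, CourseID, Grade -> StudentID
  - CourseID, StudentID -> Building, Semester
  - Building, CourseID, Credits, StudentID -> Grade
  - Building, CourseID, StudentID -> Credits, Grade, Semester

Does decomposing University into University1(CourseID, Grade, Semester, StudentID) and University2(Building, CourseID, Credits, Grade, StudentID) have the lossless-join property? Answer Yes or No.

Yes

The shared attributes are {CourseID, Grade, StudentID} and {CourseID, Grade, StudentID}⁺ = {Building, CourseID, Credits, Grade, Semester, StudentID}.
Since University1 ⊆ {Building, CourseID, Credits, Grade, Semester, StudentID}, the intersection is a superkey of University1; the decomposition is lossless.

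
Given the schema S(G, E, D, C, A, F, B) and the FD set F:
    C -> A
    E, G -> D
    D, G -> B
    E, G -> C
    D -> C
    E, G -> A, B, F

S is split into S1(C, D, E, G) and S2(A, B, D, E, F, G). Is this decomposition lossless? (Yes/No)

Yes

Common attributes: {D, E, G}; their closure is {A, B, C, D, E, F, G}.
Since S1 ⊆ {A, B, C, D, E, F, G}, the intersection is a superkey of S1; the decomposition is lossless.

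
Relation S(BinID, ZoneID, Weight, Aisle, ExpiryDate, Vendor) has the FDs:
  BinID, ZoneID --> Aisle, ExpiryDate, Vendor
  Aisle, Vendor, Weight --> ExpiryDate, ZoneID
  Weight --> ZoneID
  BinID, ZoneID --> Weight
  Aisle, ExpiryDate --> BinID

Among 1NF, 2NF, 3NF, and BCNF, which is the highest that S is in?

3NF

Candidate keys: {Aisle, ExpiryDate, Weight}, {Aisle, ExpiryDate, ZoneID}, {Aisle, Vendor, Weight}, {BinID, Weight}, {BinID, ZoneID}. Prime attributes: {Aisle, BinID, ExpiryDate, Vendor, Weight, ZoneID}.
Weight --> ZoneID: {Weight}⁺ = {Weight, ZoneID}, which is not all of the attributes, so the left side is not a superkey — BCNF is violated.
But every attribute on its right side ({ZoneID}) is prime, and the same holds for every other non-superkey FD, so 3NF still holds.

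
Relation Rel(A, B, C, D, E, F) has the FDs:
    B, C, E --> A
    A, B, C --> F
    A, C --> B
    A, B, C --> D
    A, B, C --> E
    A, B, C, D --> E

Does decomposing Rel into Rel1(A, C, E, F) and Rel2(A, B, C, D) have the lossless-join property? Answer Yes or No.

Yes

The shared attributes are {A, C} and {A, C}⁺ = {A, B, C, D, E, F}.
Rel1 is contained in that closure, so Rel1 ∩ Rel2 --> Rel1 holds and the join is lossless.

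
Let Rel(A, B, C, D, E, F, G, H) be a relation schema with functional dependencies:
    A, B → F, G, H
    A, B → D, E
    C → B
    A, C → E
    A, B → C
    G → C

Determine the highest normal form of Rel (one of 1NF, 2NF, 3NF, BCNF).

Candidate keys: {A, B}, {A, C}, {A, G}. Prime attributes: {A, B, C, G}.
For C → B we have {C}⁺ = {B, C}; {C} is not a superkey, so BCNF fails.
But every attribute on its right side ({B}) is prime, and the same holds for every other non-superkey FD, so 3NF still holds.

3NF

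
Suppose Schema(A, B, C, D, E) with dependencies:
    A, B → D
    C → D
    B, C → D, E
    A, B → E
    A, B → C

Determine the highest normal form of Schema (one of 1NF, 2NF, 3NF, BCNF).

Candidate key: {A, B}. Prime attributes: {A, B}.
C → D breaks BCNF: {C}⁺ = {C, D}, so {C} is not a superkey.
C → D has non-prime {D} on the right and a non-superkey on the left, so 3NF fails.
No proper subset of a key has a non-prime attribute in its closure, so there is no partial dependency; 2NF holds.

2NF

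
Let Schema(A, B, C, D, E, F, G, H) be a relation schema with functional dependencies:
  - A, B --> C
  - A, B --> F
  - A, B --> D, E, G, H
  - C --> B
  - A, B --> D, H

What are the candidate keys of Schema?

Attributes never on any right-hand side: {A} — every candidate key must contain it.
Closure of {A, B} is {A, B, C, D, E, F, G, H}, the whole schema; {A, B} is a candidate key.
Closure of {A, C} is {A, B, C, D, E, F, G, H}, the whole schema; {A, C} is a candidate key.
No proper subset of any of these is a key, and no other minimal superkey exists.

{A, B}, {A, C}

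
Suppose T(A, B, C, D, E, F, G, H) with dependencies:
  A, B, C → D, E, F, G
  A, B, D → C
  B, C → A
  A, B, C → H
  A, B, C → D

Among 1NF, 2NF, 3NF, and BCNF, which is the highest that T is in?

BCNF

Candidate keys: {A, B, D}, {B, C}. Prime attributes: {A, B, C, D}.
Each dependency's left side is a superkey — BCNF holds.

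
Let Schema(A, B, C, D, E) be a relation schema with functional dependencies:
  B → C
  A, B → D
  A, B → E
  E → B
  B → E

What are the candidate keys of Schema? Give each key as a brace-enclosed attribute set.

{A, B}, {A, E}

{A} never appears on the right of any FD, so every key must include it.
{A, B}⁺ = {A, B, C, D, E}, which is every attribute, so {A, B} is a candidate key.
{A, E}⁺ = {A, B, C, D, E}, which is every attribute, so {A, E} is a candidate key.
No proper subset of any of these is a key, and no other minimal superkey exists.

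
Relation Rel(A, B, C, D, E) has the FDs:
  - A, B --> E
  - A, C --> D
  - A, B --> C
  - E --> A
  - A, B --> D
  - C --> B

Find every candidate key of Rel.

{A, B}, {A, C}, {B, E}, {C, E}

Closure of {A, B} is {A, B, C, D, E}, the whole schema; {A, B} is a candidate key.
Closure of {A, C} is {A, B, C, D, E}, the whole schema; {A, C} is a candidate key.
Closure of {B, E} is {A, B, C, D, E}, the whole schema; {B, E} is a candidate key.
Closure of {C, E} is {A, B, C, D, E}, the whole schema; {C, E} is a candidate key.
These are minimal and exhaustive — every other superkey contains one of them.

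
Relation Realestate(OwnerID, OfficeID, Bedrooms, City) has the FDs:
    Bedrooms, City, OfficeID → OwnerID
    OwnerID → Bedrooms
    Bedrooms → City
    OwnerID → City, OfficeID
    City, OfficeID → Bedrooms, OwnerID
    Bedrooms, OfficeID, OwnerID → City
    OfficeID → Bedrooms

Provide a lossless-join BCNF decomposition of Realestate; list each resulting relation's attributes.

Candidate keys of the original relation: {OfficeID}, {OwnerID}.
In {Bedrooms, City, OfficeID, OwnerID}, {Bedrooms} is not a superkey ({Bedrooms}⁺ restricted to this set is {Bedrooms, City}), so split on Bedrooms → City into {Bedrooms, City} and {Bedrooms, OfficeID, OwnerID}.
{Bedrooms, City}: every determinant is a superkey — BCNF.
{Bedrooms, OfficeID, OwnerID}: every determinant is a superkey — BCNF.

{Bedrooms, City}; {Bedrooms, OfficeID, OwnerID}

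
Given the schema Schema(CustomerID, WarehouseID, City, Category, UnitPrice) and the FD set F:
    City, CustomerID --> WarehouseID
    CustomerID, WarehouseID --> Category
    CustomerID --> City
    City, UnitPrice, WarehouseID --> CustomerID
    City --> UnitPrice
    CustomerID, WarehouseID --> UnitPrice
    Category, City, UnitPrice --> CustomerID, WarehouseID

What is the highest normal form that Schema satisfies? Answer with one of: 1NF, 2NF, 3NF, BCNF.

Candidate keys: {Category, City}, {City, WarehouseID}, {CustomerID}. Prime attributes: {Category, City, CustomerID, WarehouseID}.
City --> UnitPrice breaks BCNF: {City}⁺ = {City, UnitPrice}, so {City} is not a superkey.
Because {UnitPrice} is non-prime and the left side of City --> UnitPrice is not a superkey, the relation is not in 3NF.
{City} is a proper subset of the key {Category, City}, and {City}⁺ contains the non-prime attribute {UnitPrice} — a partial dependency, so 2NF is violated.

1NF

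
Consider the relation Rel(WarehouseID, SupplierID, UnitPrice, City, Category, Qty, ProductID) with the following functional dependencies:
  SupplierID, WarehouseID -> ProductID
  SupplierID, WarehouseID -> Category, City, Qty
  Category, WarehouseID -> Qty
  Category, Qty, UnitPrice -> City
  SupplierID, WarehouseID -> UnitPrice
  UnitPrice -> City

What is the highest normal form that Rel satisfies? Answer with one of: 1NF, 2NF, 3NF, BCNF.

Candidate key: {SupplierID, WarehouseID}. Prime attributes: {SupplierID, WarehouseID}.
Category, WarehouseID -> Qty: {Category, WarehouseID}⁺ = {Category, Qty, WarehouseID}, which is not all of the attributes, so the left side is not a superkey — BCNF is violated.
Because {Qty} is non-prime and the left side of Category, WarehouseID -> Qty is not a superkey, the relation is not in 3NF.
No non-prime attribute depends on a proper subset of any candidate key, so 2NF holds.

2NF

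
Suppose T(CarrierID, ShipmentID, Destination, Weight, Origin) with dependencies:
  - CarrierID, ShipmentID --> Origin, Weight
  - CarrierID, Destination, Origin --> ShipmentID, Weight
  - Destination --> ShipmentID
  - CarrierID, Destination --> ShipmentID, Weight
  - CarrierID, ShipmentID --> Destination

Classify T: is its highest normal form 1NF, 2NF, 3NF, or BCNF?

Candidate keys: {CarrierID, Destination}, {CarrierID, ShipmentID}. Prime attributes: {CarrierID, Destination, ShipmentID}.
Destination --> ShipmentID breaks BCNF: {Destination}⁺ = {Destination, ShipmentID}, so {Destination} is not a superkey.
But every attribute on its right side ({ShipmentID}) is prime, and the same holds for every other non-superkey FD, so 3NF still holds.

3NF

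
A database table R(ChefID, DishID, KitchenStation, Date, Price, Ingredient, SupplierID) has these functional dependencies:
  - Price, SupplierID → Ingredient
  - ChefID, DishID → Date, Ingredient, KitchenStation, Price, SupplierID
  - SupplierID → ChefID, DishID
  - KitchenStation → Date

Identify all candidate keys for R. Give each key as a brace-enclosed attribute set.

Closure of {SupplierID} is {ChefID, Date, DishID, Ingredient, KitchenStation, Price, SupplierID}, the whole schema; {SupplierID} is a candidate key.
Closure of {ChefID, DishID} is {ChefID, Date, DishID, Ingredient, KitchenStation, Price, SupplierID}, the whole schema; {ChefID, DishID} is a candidate key.
These are minimal and exhaustive — every other superkey contains one of them.

{ChefID, DishID}, {SupplierID}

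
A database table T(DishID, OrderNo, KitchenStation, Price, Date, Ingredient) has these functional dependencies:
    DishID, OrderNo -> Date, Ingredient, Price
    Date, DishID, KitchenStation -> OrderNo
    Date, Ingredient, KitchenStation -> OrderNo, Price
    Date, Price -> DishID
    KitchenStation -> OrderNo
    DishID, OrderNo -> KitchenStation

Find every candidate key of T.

{DishID, KitchenStation}⁺ = {Date, DishID, Ingredient, KitchenStation, OrderNo, Price} — all of the relation — so {DishID, KitchenStation} is a candidate key.
{DishID, OrderNo}⁺ = {Date, DishID, Ingredient, KitchenStation, OrderNo, Price} — all of the relation — so {DishID, OrderNo} is a candidate key.
{Date, Ingredient, KitchenStation}⁺ = {Date, DishID, Ingredient, KitchenStation, OrderNo, Price} — all of the relation — so {Date, Ingredient, KitchenStation} is a candidate key.
{Date, KitchenStation, Price}⁺ = {Date, DishID, Ingredient, KitchenStation, OrderNo, Price} — all of the relation — so {Date, KitchenStation, Price} is a candidate key.
{Date, OrderNo, Price}⁺ = {Date, DishID, Ingredient, KitchenStation, OrderNo, Price} — all of the relation — so {Date, OrderNo, Price} is a candidate key.
These are minimal and exhaustive — every other superkey contains one of them.

{Date, Ingredient, KitchenStation}, {Date, KitchenStation, Price}, {Date, OrderNo, Price}, {DishID, KitchenStation}, {DishID, OrderNo}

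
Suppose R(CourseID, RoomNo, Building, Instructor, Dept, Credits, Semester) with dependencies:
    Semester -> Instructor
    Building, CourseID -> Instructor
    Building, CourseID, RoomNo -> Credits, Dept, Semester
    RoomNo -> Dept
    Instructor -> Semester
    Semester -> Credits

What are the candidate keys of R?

{Building, CourseID, RoomNo}

Attributes never on any right-hand side: {Building, CourseID, RoomNo} — every candidate key must contain all of them.
Closure of {Building, CourseID, RoomNo} is {Building, CourseID, Credits, Dept, Instructor, RoomNo, Semester}, the whole schema; {Building, CourseID, RoomNo} is a candidate key.
No smaller or unrelated set reaches every attribute, so there are no other keys.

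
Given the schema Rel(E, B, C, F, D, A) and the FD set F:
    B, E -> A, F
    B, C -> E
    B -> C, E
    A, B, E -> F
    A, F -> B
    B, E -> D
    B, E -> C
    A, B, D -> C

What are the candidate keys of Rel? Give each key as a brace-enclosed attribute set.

{A, F}, {B}

{B}⁺ = {A, B, C, D, E, F} — all of the relation — so {B} is a candidate key.
{A, F}⁺ = {A, B, C, D, E, F} — all of the relation — so {A, F} is a candidate key.
No proper subset of any of these is a key, and no other minimal superkey exists.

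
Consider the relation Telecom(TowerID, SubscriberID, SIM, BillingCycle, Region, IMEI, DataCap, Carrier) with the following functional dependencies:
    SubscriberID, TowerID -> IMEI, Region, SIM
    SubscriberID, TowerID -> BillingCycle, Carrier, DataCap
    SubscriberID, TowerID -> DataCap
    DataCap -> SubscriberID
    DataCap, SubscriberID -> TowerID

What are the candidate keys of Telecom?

{DataCap}, {SubscriberID, TowerID}

Closure of {DataCap} is {BillingCycle, Carrier, DataCap, IMEI, Region, SIM, SubscriberID, TowerID}, the whole schema; {DataCap} is a candidate key.
Closure of {SubscriberID, TowerID} is {BillingCycle, Carrier, DataCap, IMEI, Region, SIM, SubscriberID, TowerID}, the whole schema; {SubscriberID, TowerID} is a candidate key.
No proper subset of any of these is a key, and no other minimal superkey exists.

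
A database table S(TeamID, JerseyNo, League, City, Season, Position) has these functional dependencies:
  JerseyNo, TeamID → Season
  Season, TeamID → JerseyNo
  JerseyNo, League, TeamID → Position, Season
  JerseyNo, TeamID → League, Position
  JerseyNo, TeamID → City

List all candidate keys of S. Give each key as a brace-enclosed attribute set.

{JerseyNo, TeamID}, {Season, TeamID}

No FD produces {TeamID}, so it must be in every candidate key.
{JerseyNo, TeamID}⁺ = {City, JerseyNo, League, Position, Season, TeamID} — all of the relation — so {JerseyNo, TeamID} is a candidate key.
{Season, TeamID}⁺ = {City, JerseyNo, League, Position, Season, TeamID} — all of the relation — so {Season, TeamID} is a candidate key.
These are minimal and exhaustive — every other superkey contains one of them.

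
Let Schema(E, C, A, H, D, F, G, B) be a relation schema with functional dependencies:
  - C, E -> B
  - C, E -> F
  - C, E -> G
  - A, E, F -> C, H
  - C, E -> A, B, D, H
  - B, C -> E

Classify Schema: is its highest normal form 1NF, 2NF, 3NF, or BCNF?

BCNF

Candidate keys: {A, E, F}, {B, C}, {C, E}. Prime attributes: {A, B, C, E, F}.
The left-hand side of every FD is a superkey, so BCNF is satisfied.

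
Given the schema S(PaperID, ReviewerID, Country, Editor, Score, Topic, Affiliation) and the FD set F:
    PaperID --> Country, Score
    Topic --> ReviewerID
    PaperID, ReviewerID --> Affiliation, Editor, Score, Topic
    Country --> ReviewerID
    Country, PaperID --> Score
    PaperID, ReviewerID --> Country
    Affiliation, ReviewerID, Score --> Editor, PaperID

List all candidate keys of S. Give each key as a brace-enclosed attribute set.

{Affiliation, Country, Score}, {Affiliation, ReviewerID, Score}, {Affiliation, Score, Topic}, {PaperID}

{PaperID} is a candidate key since {PaperID}⁺ = {Affiliation, Country, Editor, PaperID, ReviewerID, Score, Topic} covers every attribute.
{Affiliation, Country, Score} is a candidate key since {Affiliation, Country, Score}⁺ = {Affiliation, Country, Editor, PaperID, ReviewerID, Score, Topic} covers every attribute.
{Affiliation, ReviewerID, Score} is a candidate key since {Affiliation, ReviewerID, Score}⁺ = {Affiliation, Country, Editor, PaperID, ReviewerID, Score, Topic} covers every attribute.
{Affiliation, Score, Topic} is a candidate key since {Affiliation, Score, Topic}⁺ = {Affiliation, Country, Editor, PaperID, ReviewerID, Score, Topic} covers every attribute.
These are minimal and exhaustive — every other superkey contains one of them.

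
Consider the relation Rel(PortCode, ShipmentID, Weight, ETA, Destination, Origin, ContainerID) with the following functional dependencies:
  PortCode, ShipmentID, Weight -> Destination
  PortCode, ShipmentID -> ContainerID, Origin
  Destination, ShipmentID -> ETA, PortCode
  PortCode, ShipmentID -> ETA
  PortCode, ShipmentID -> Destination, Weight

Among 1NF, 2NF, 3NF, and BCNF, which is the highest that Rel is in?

Candidate keys: {Destination, ShipmentID}, {PortCode, ShipmentID}. Prime attributes: {Destination, PortCode, ShipmentID}.
Each dependency's left side is a superkey — BCNF holds.

BCNF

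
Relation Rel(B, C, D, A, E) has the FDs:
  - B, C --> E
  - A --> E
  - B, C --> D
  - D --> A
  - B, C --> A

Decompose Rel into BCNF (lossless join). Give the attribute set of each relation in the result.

{A, D}; {A, E}; {B, C, D}

Candidate key of the original relation: {B, C}.
{A, B, C, D, E}: {A} determines {A, E} here but is not a superkey — split on A --> E, giving {A, E} and {A, B, C, D}.
{A, E} has no BCNF violation.
{A, B, C, D}: {D} determines {A, D} here but is not a superkey — split on D --> A, giving {A, D} and {B, C, D}.
{A, D} has no BCNF violation.
{B, C, D} has no BCNF violation.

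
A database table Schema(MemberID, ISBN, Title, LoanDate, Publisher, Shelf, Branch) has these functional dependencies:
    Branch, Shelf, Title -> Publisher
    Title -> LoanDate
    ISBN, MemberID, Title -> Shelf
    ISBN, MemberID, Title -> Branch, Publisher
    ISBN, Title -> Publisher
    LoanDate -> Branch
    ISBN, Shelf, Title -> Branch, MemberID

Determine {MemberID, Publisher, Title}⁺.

Start with {MemberID, Publisher, Title}.
Title -> LoanDate applies; add {LoanDate} → now {LoanDate, MemberID, Publisher, Title}.
LoanDate -> Branch applies; add {Branch} → now {Branch, LoanDate, MemberID, Publisher, Title}.
No further FD applies.

{Branch, LoanDate, MemberID, Publisher, Title}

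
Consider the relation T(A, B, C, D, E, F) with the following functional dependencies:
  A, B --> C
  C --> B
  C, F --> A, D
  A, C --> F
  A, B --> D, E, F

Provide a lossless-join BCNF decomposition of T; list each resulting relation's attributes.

{A, C, D, E, F}; {B, C}

Candidate keys of the original relation: {A, B}, {A, C}, {C, F}.
{A, B, C, D, E, F}: {C} determines {B, C} here but is not a superkey — split on C --> B, giving {B, C} and {A, C, D, E, F}.
{B, C} is in BCNF.
{A, C, D, E, F} is in BCNF.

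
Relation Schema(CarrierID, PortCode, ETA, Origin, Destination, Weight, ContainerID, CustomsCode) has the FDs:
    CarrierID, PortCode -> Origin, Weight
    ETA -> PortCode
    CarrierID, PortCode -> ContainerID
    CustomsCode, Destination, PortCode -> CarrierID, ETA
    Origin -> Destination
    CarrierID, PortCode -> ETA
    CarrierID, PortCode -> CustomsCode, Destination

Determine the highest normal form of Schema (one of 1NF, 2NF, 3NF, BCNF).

3NF

Candidate keys: {CarrierID, ETA}, {CarrierID, PortCode}, {CustomsCode, Destination, ETA}, {CustomsCode, Destination, PortCode}, {CustomsCode, ETA, Origin}, {CustomsCode, Origin, PortCode}. Prime attributes: {CarrierID, CustomsCode, Destination, ETA, Origin, PortCode}.
ETA -> PortCode: {ETA}⁺ = {ETA, PortCode}, which is not all of the attributes, so the left side is not a superkey — BCNF is violated.
But every attribute on its right side ({PortCode}) is prime, and the same holds for every other non-superkey FD, so 3NF still holds.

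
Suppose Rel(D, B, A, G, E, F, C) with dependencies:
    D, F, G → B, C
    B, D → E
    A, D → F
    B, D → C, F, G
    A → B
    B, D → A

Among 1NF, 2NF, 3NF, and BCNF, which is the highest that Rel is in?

3NF

Candidate keys: {A, D}, {B, D}, {D, F, G}. Prime attributes: {A, B, D, F, G}.
A → B: {A}⁺ = {A, B}, which is not all of the attributes, so the left side is not a superkey — BCNF is violated.
Its right-hand attributes {B} are all prime, as are those of every other non-superkey FD — the relation is in 3NF.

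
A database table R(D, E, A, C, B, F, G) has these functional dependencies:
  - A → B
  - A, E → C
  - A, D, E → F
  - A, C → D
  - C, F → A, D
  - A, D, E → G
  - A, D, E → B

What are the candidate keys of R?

Attributes never on any right-hand side: {E} — every candidate key must contain it.
{A, E}⁺ = {A, B, C, D, E, F, G} — all of the relation — so {A, E} is a candidate key.
{C, E, F}⁺ = {A, B, C, D, E, F, G} — all of the relation — so {C, E, F} is a candidate key.
Any other superkey properly contains one of these, so there are no further candidate keys.

{A, E}, {C, E, F}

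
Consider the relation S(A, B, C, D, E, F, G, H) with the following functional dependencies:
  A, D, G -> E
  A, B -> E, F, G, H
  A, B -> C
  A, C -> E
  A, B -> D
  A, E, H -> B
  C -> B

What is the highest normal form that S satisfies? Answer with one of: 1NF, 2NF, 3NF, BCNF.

3NF

Candidate keys: {A, B}, {A, C}, {A, D, G, H}, {A, E, H}. Prime attributes: {A, B, C, D, E, G, H}.
A, D, G -> E: {A, D, G}⁺ = {A, D, E, G}, which is not all of the attributes, so the left side is not a superkey — BCNF is violated.
But every attribute on its right side ({E}) is prime, and the same holds for every other non-superkey FD, so 3NF still holds.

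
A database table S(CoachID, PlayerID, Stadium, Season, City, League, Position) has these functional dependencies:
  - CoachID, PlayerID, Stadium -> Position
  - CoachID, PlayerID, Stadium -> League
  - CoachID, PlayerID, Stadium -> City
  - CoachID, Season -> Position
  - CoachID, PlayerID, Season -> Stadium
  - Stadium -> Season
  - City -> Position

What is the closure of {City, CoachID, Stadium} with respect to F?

Start with {City, CoachID, Stadium}.
Stadium -> Season applies; add {Season} → now {City, CoachID, Season, Stadium}.
City -> Position applies; add {Position} → now {City, CoachID, Position, Season, Stadium}.
No further FD applies.

{City, CoachID, Position, Season, Stadium}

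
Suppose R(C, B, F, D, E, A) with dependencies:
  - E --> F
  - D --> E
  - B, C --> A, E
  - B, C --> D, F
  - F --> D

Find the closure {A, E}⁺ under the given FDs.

{A, D, E, F}

Start with {A, E}.
E --> F applies; add {F} → now {A, E, F}.
F --> D applies; add {D} → now {A, D, E, F}.
No further FD applies.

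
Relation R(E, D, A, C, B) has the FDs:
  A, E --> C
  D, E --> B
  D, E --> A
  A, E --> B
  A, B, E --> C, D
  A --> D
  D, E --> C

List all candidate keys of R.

{A, E}, {D, E}

No FD produces {E}, so it must be in every candidate key.
{A, E}⁺ = {A, B, C, D, E}, which is every attribute, so {A, E} is a candidate key.
{D, E}⁺ = {A, B, C, D, E}, which is every attribute, so {D, E} is a candidate key.
No proper subset of any of these is a key, and no other minimal superkey exists.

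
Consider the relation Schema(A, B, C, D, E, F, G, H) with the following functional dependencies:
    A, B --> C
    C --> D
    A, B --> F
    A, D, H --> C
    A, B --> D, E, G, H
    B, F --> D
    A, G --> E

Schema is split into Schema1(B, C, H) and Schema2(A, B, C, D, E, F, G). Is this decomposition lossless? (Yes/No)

No

Common attributes: {B, C}; their closure is {B, C, D}.
Neither Schema1 nor Schema2 is contained in that closure, so the decomposition is lossy.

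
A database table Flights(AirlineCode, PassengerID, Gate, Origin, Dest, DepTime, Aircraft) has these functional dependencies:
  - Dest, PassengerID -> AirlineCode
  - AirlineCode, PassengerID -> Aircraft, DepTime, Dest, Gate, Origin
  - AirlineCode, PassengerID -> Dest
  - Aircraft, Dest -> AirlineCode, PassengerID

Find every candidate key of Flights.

{Aircraft, Dest}, {AirlineCode, PassengerID}, {Dest, PassengerID}

{Aircraft, Dest} is a candidate key since {Aircraft, Dest}⁺ = {Aircraft, AirlineCode, DepTime, Dest, Gate, Origin, PassengerID} covers every attribute.
{AirlineCode, PassengerID} is a candidate key since {AirlineCode, PassengerID}⁺ = {Aircraft, AirlineCode, DepTime, Dest, Gate, Origin, PassengerID} covers every attribute.
{Dest, PassengerID} is a candidate key since {Dest, PassengerID}⁺ = {Aircraft, AirlineCode, DepTime, Dest, Gate, Origin, PassengerID} covers every attribute.
No proper subset of any of these is a key, and no other minimal superkey exists.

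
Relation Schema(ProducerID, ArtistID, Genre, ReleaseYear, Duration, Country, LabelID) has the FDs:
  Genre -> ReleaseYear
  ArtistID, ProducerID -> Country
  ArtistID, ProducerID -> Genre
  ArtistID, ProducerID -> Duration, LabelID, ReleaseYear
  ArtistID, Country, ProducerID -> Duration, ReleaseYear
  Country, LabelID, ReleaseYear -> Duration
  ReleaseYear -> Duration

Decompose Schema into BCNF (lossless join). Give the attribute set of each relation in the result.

{ArtistID, Country, Genre, LabelID, ProducerID}; {Duration, ReleaseYear}; {Genre, ReleaseYear}

Candidate key of the original relation: {ArtistID, ProducerID}.
In {ArtistID, Country, Duration, Genre, LabelID, ProducerID, ReleaseYear}, {Genre} is not a superkey ({Genre}⁺ restricted to this set is {Duration, Genre, ReleaseYear}), so split on Genre -> Duration, ReleaseYear into {Duration, Genre, ReleaseYear} and {ArtistID, Country, Genre, LabelID, ProducerID}.
In {Duration, Genre, ReleaseYear}, {ReleaseYear} is not a superkey ({ReleaseYear}⁺ restricted to this set is {Duration, ReleaseYear}), so split on ReleaseYear -> Duration into {Duration, ReleaseYear} and {Genre, ReleaseYear}.
{Duration, ReleaseYear}: every determinant is a superkey — BCNF.
{Genre, ReleaseYear}: every determinant is a superkey — BCNF.
{ArtistID, Country, Genre, LabelID, ProducerID}: every determinant is a superkey — BCNF.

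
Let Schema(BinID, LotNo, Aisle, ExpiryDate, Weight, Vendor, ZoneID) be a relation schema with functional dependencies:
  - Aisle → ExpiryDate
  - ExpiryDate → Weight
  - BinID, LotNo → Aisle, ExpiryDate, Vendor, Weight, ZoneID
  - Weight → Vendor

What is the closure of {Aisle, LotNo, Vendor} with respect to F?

{Aisle, ExpiryDate, LotNo, Vendor, Weight}

Start with {Aisle, LotNo, Vendor}.
Aisle → ExpiryDate applies; add {ExpiryDate} → now {Aisle, ExpiryDate, LotNo, Vendor}.
ExpiryDate → Weight applies; add {Weight} → now {Aisle, ExpiryDate, LotNo, Vendor, Weight}.
No further FD applies.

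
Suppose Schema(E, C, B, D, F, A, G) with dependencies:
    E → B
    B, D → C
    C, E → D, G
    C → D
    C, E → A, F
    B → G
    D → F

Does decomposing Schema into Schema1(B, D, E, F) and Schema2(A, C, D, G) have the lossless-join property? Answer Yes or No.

Common attributes: {D}; their closure is {D, F}.
The closure covers neither Schema1 nor Schema2 entirely; the join is not lossless.

No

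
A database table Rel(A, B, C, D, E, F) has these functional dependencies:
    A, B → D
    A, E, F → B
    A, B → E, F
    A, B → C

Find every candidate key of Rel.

No FD produces {A}, so it must be in every candidate key.
Closure of {A, B} is {A, B, C, D, E, F}, the whole schema; {A, B} is a candidate key.
Closure of {A, E, F} is {A, B, C, D, E, F}, the whole schema; {A, E, F} is a candidate key.
No proper subset of any of these is a key, and no other minimal superkey exists.

{A, B}, {A, E, F}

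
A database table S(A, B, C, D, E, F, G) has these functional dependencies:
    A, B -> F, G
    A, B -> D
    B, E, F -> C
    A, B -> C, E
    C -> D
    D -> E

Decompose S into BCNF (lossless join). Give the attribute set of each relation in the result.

Candidate key of the original relation: {A, B}.
In {A, B, C, D, E, F, G}, {B, E, F} is not a superkey ({B, E, F}⁺ restricted to this set is {B, C, D, E, F}), so split on B, E, F -> C, D into {B, C, D, E, F} and {A, B, E, F, G}.
In {B, C, D, E, F}, {C} is not a superkey ({C}⁺ restricted to this set is {C, D, E}), so split on C -> D, E into {C, D, E} and {B, C, F}.
In {C, D, E}, {D} is not a superkey ({D}⁺ restricted to this set is {D, E}), so split on D -> E into {D, E} and {C, D}.
{D, E}: every determinant is a superkey — BCNF.
{C, D}: every determinant is a superkey — BCNF.
{B, C, F}: every determinant is a superkey — BCNF.
{A, B, E, F, G}: every determinant is a superkey — BCNF.

{A, B, E, F, G}; {B, C, F}; {C, D}; {D, E}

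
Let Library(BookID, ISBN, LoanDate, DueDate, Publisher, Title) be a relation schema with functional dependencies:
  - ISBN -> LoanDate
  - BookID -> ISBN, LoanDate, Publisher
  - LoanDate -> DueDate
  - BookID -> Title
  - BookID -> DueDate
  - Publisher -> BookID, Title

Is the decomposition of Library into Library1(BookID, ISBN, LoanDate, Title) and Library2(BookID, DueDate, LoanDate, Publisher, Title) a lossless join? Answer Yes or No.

Yes

Common attributes: {BookID, LoanDate, Title}; their closure is {BookID, DueDate, ISBN, LoanDate, Publisher, Title}.
This includes all of Library1, so the common attributes are a superkey of Library1 — the join is lossless.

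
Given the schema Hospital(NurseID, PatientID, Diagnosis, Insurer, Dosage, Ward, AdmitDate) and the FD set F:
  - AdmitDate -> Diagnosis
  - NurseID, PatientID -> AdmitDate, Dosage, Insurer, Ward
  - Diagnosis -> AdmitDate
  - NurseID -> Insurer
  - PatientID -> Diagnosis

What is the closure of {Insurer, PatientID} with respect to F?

Start with {Insurer, PatientID}.
PatientID -> Diagnosis applies; add {Diagnosis} → now {Diagnosis, Insurer, PatientID}.
Diagnosis -> AdmitDate applies; add {AdmitDate} → now {AdmitDate, Diagnosis, Insurer, PatientID}.
No further FD applies.

{AdmitDate, Diagnosis, Insurer, PatientID}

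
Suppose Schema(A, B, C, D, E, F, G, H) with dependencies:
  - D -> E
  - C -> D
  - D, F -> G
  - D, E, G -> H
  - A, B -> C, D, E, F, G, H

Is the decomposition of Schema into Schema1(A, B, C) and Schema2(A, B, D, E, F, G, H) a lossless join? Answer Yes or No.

The shared attributes are {A, B} and {A, B}⁺ = {A, B, C, D, E, F, G, H}.
Schema1 is contained in that closure, so Schema1 ∩ Schema2 -> Schema1 holds and the join is lossless.

Yes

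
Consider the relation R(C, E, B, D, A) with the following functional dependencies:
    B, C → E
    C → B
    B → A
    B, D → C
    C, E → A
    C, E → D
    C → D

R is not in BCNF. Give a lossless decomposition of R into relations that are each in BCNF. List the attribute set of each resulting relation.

Candidate keys of the original relation: {B, D}, {C}.
In {A, B, C, D, E}, {B} is not a superkey ({B}⁺ restricted to this set is {A, B}), so split on B → A into {A, B} and {B, C, D, E}.
{A, B} is in BCNF.
{B, C, D, E} is in BCNF.

{A, B}; {B, C, D, E}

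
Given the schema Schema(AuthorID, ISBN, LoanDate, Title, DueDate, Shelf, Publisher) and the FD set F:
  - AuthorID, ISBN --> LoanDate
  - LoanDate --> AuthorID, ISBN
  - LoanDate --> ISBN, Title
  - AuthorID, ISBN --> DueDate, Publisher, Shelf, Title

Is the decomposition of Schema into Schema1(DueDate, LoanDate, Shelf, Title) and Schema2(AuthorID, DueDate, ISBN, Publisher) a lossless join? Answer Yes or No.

No

Common attributes: {DueDate}; their closure is {DueDate}.
Schema1 ⊄ {DueDate} and Schema2 ⊄ {DueDate}, so the split is lossy.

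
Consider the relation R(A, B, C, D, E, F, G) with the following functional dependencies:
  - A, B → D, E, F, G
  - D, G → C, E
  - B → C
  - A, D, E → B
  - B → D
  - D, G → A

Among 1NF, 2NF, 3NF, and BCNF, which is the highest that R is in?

1NF

Candidate keys: {A, B}, {A, D, E}, {B, G}, {D, G}. Prime attributes: {A, B, D, E, G}.
For B → C we have {B}⁺ = {B, C, D}; {B} is not a superkey, so BCNF fails.
B → C determines the non-prime attribute {C} from a non-superkey — 3NF is violated.
The proper key subset {B} of {A, B} determines non-prime {C}, so the relation is not even in 2NF.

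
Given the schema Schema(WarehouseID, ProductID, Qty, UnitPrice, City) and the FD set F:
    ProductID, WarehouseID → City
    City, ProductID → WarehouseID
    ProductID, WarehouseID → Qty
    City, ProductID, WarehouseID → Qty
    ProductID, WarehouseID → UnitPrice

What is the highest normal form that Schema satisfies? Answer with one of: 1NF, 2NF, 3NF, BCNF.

Candidate keys: {City, ProductID}, {ProductID, WarehouseID}. Prime attributes: {City, ProductID, WarehouseID}.
The left-hand side of every FD is a superkey, so BCNF is satisfied.

BCNF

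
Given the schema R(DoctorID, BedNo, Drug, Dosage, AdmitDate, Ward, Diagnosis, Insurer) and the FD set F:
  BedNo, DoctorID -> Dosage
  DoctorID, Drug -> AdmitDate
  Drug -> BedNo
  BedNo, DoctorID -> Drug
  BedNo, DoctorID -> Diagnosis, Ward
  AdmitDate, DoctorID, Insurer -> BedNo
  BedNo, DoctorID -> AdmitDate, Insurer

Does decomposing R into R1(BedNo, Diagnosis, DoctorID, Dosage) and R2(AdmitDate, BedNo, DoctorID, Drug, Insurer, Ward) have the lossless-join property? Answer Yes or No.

Yes

The shared attributes are {BedNo, DoctorID} and {BedNo, DoctorID}⁺ = {AdmitDate, BedNo, Diagnosis, DoctorID, Dosage, Drug, Insurer, Ward}.
This includes all of R1, so the common attributes are a superkey of R1 — the join is lossless.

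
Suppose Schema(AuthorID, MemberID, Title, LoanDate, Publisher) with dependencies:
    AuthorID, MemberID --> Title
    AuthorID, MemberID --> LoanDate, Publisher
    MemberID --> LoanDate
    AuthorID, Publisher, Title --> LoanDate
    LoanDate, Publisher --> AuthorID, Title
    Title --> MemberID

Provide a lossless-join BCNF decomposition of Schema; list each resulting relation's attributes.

Candidate keys of the original relation: {AuthorID, MemberID}, {AuthorID, Title}, {LoanDate, Publisher}, {MemberID, Publisher}, {Publisher, Title}.
In {AuthorID, LoanDate, MemberID, Publisher, Title}, {MemberID} is not a superkey ({MemberID}⁺ restricted to this set is {LoanDate, MemberID}), so split on MemberID --> LoanDate into {LoanDate, MemberID} and {AuthorID, MemberID, Publisher, Title}.
{LoanDate, MemberID} has no BCNF violation.
In {AuthorID, MemberID, Publisher, Title}, {Title} is not a superkey ({Title}⁺ restricted to this set is {MemberID, Title}), so split on Title --> MemberID into {MemberID, Title} and {AuthorID, Publisher, Title}.
{MemberID, Title} has no BCNF violation.
{AuthorID, Publisher, Title} has no BCNF violation.

{AuthorID, Publisher, Title}; {LoanDate, MemberID}; {MemberID, Title}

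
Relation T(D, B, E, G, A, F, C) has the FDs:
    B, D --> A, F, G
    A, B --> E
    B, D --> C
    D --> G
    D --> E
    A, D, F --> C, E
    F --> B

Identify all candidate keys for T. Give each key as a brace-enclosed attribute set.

{B, D}, {D, F}

{D} never appears on the right of any FD, so every key must include it.
Closure of {B, D} is {A, B, C, D, E, F, G}, the whole schema; {B, D} is a candidate key.
Closure of {D, F} is {A, B, C, D, E, F, G}, the whole schema; {D, F} is a candidate key.
No proper subset of any of these is a key, and no other minimal superkey exists.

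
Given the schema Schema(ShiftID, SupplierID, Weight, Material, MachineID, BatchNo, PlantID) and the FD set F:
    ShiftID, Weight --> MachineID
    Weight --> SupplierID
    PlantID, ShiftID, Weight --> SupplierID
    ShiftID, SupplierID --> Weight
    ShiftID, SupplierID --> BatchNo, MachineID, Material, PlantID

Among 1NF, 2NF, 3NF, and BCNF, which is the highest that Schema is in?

3NF

Candidate keys: {ShiftID, SupplierID}, {ShiftID, Weight}. Prime attributes: {ShiftID, SupplierID, Weight}.
For Weight --> SupplierID we have {Weight}⁺ = {SupplierID, Weight}; {Weight} is not a superkey, so BCNF fails.
But every attribute on its right side ({SupplierID}) is prime, and the same holds for every other non-superkey FD, so 3NF still holds.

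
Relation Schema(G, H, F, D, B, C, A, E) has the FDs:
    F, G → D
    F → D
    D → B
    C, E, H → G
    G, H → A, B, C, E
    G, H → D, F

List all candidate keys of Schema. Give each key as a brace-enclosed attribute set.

{C, E, H}, {G, H}

Attributes never on any right-hand side: {H} — every candidate key must contain it.
{G, H}⁺ = {A, B, C, D, E, F, G, H}, which is every attribute, so {G, H} is a candidate key.
{C, E, H}⁺ = {A, B, C, D, E, F, G, H}, which is every attribute, so {C, E, H} is a candidate key.
No proper subset of any of these is a key, and no other minimal superkey exists.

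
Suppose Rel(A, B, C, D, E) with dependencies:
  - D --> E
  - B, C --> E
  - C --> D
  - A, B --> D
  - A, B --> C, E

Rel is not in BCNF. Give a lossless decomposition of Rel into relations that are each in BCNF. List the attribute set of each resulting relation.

Candidate key of the original relation: {A, B}.
Within {A, B, C, D, E}: {D}⁺ ∩ {A, B, C, D, E} = {D, E}, not the whole set, so D --> E violates BCNF; decompose into {D, E} and {A, B, C, D}.
{D, E} is in BCNF.
Within {A, B, C, D}: {B, C}⁺ ∩ {A, B, C, D} = {B, C, D}, not the whole set, so B, C --> D violates BCNF; decompose into {B, C, D} and {A, B, C}.
Within {B, C, D}: {C}⁺ ∩ {B, C, D} = {C, D}, not the whole set, so C --> D violates BCNF; decompose into {C, D} and {B, C}.
{C, D} is in BCNF.
{B, C} is in BCNF.
{A, B, C} is in BCNF.

{A, B, C}; {C, D}; {D, E}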